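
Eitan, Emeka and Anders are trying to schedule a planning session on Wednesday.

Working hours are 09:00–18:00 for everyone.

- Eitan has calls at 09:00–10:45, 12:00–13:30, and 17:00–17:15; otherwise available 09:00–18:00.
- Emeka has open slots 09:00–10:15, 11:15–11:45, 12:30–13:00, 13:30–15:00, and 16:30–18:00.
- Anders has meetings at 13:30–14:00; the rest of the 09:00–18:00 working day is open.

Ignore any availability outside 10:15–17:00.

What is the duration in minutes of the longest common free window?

60 minutes

Eitan free within 09:00–18:00: 10:45–12:00, 13:30–17:00, 17:15–18:00.
Anders free within 09:00–18:00: 09:00–13:30, 14:00–18:00.
Eitan ∩ Emeka: 11:15–11:45, 13:30–15:00, 16:30–17:00, 17:15–18:00.
Eitan ∩ Emeka ∩ Anders: 11:15–11:45, 14:00–15:00, 16:30–17:00, 17:15–18:00.
Restricted to 10:15–17:00: 11:15–11:45, 14:00–15:00, 16:30–17:00.
Common window lengths: 30, 60, 30 min; longest is 60.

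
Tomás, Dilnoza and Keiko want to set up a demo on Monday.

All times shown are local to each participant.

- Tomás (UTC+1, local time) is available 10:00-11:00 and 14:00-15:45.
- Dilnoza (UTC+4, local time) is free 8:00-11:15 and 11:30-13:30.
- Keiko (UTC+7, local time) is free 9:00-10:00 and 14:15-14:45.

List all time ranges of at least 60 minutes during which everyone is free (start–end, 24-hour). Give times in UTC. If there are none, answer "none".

Tomás → UTC: 09:00–10:00, 13:00–14:45.
Dilnoza → UTC: 04:00–07:15, 07:30–09:30.
Keiko → UTC: 02:00–03:00, 07:15–07:45.
Tomás ∩ Dilnoza: 09:00–09:30.
Tomás ∩ Dilnoza ∩ Keiko: (none).
Windows ≥ 60 min: (none).

none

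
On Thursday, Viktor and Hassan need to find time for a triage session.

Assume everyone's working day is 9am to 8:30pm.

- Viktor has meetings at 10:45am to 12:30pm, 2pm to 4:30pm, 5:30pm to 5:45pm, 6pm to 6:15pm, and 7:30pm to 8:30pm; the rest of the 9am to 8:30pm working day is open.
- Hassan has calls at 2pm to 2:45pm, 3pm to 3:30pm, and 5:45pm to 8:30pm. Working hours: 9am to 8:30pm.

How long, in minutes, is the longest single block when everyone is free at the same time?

Viktor free within 09:00–20:30: 09:00–10:45, 12:30–14:00, 16:30–17:30, 17:45–18:00, 18:15–19:30.
Hassan free within 09:00–20:30: 09:00–14:00, 14:45–15:00, 15:30–17:45.
Viktor ∩ Hassan: 09:00–10:45, 12:30–14:00, 16:30–17:30.
Common window lengths: 105, 90, 60 min; longest is 105.

105 minutes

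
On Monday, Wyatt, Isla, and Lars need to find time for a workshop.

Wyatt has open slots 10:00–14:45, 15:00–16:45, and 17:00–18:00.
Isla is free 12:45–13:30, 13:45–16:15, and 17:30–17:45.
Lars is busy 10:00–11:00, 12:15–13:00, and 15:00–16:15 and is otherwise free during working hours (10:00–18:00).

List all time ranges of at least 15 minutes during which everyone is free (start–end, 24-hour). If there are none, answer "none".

Lars free within 10:00–18:00: 11:00–12:15, 13:00–15:00, 16:15–18:00.
Wyatt ∩ Isla: 12:45–13:30, 13:45–14:45, 15:00–16:15, 17:30–17:45.
Wyatt ∩ Isla ∩ Lars: 13:00–13:30, 13:45–14:45, 17:30–17:45.
Windows ≥ 15 min: 13:00–13:30, 13:45–14:45, 17:30–17:45.

13:00–13:30, 13:45–14:45, 17:30–17:45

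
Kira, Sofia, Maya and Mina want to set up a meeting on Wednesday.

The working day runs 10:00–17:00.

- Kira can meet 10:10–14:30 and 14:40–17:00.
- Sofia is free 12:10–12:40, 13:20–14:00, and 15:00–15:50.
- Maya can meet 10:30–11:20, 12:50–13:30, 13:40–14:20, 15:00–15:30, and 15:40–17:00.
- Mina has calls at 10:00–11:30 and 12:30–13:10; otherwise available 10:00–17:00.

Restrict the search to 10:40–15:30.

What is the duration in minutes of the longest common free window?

30 minutes

Mina free within 10:00–17:00: 11:30–12:30, 13:10–17:00.
Kira ∩ Sofia: 12:10–12:40, 13:20–14:00, 15:00–15:50.
Kira ∩ Sofia ∩ Maya: 13:20–13:30, 13:40–14:00, 15:00–15:30, 15:40–15:50.
Kira ∩ Sofia ∩ Maya ∩ Mina: 13:20–13:30, 13:40–14:00, 15:00–15:30, 15:40–15:50.
Restricted to 10:40–15:30: 13:20–13:30, 13:40–14:00, 15:00–15:30.
Common window lengths: 10, 20, 30 min; longest is 30.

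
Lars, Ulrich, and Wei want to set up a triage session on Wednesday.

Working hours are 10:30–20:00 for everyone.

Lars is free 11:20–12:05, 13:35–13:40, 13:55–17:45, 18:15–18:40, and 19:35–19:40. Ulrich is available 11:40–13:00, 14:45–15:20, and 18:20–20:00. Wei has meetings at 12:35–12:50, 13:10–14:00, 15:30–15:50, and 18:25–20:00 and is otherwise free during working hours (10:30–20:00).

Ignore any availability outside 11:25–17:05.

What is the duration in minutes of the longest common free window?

35 minutes

Wei free within 10:30–20:00: 10:30–12:35, 12:50–13:10, 14:00–15:30, 15:50–18:25.
Lars ∩ Ulrich: 11:40–12:05, 14:45–15:20, 18:20–18:40, 19:35–19:40.
Lars ∩ Ulrich ∩ Wei: 11:40–12:05, 14:45–15:20, 18:20–18:25.
Restricted to 11:25–17:05: 11:40–12:05, 14:45–15:20.
Common window lengths: 25, 35 min; longest is 35.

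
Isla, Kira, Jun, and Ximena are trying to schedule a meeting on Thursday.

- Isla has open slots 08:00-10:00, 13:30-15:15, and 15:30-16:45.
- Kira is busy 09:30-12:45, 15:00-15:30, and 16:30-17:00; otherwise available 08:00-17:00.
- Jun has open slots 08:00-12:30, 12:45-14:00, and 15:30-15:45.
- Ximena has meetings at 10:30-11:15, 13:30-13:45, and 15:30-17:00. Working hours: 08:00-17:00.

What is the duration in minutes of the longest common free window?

90 minutes

Kira free within 08:00–17:00: 08:00–09:30, 12:45–15:00, 15:30–16:30.
Ximena free within 08:00–17:00: 08:00–10:30, 11:15–13:30, 13:45–15:30.
Isla ∩ Kira: 08:00–09:30, 13:30–15:00, 15:30–16:30.
Isla ∩ Kira ∩ Jun: 08:00–09:30, 13:30–14:00, 15:30–15:45.
Isla ∩ Kira ∩ Jun ∩ Ximena: 08:00–09:30, 13:45–14:00.
Common window lengths: 90, 15 min; longest is 90.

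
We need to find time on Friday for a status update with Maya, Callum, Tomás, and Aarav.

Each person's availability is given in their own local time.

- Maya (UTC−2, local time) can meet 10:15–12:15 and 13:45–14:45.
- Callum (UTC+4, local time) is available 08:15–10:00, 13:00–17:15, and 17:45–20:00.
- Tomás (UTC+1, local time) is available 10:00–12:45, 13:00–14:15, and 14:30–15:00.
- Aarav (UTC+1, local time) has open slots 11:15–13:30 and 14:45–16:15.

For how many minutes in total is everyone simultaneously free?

Maya → UTC: 12:15–14:15, 15:45–16:45.
Callum → UTC: 04:15–06:00, 09:00–13:15, 13:45–16:00.
Tomás → UTC: 09:00–11:45, 12:00–13:15, 13:30–14:00.
Aarav → UTC: 10:15–12:30, 13:45–15:15.
Maya ∩ Callum: 12:15–13:15, 13:45–14:15, 15:45–16:00.
Maya ∩ Callum ∩ Tomás: 12:15–13:15, 13:45–14:00.
Maya ∩ Callum ∩ Tomás ∩ Aarav: 12:15–12:30, 13:45–14:00.
Total common minutes: 15 + 15 = 30.

30 minutes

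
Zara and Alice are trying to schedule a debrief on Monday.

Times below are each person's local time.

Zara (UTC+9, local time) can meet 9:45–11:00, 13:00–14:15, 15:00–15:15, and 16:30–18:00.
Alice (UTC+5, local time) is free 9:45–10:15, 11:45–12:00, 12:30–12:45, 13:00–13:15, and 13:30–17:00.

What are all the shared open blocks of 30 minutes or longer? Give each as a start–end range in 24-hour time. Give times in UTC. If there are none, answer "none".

04:45–05:15, 08:30–09:00

Zara → UTC: 00:45–02:00, 04:00–05:15, 06:00–06:15, 07:30–09:00.
Alice → UTC: 04:45–05:15, 06:45–07:00, 07:30–07:45, 08:00–08:15, 08:30–12:00.
Zara ∩ Alice: 04:45–05:15, 07:30–07:45, 08:00–08:15, 08:30–09:00.
Windows ≥ 30 min: 04:45–05:15, 08:30–09:00.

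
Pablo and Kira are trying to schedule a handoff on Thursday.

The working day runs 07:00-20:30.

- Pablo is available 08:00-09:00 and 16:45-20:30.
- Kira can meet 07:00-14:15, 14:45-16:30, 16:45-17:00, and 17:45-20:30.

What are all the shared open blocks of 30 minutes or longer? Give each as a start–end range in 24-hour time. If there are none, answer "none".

08:00–09:00, 17:45–20:30

Pablo ∩ Kira: 08:00–09:00, 16:45–17:00, 17:45–20:30.
Windows ≥ 30 min: 08:00–09:00, 17:45–20:30.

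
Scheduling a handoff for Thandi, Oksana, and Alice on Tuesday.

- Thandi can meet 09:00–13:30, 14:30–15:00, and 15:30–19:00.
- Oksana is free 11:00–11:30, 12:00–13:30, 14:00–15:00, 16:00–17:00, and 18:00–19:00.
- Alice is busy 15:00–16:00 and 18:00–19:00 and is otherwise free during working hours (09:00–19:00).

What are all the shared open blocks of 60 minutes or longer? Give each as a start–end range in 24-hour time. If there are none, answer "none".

Alice free within 09:00–19:00: 09:00–15:00, 16:00–18:00.
Thandi ∩ Oksana: 11:00–11:30, 12:00–13:30, 14:30–15:00, 16:00–17:00, 18:00–19:00.
Thandi ∩ Oksana ∩ Alice: 11:00–11:30, 12:00–13:30, 14:30–15:00, 16:00–17:00.
Windows ≥ 60 min: 12:00–13:30, 16:00–17:00.

12:00–13:30, 16:00–17:00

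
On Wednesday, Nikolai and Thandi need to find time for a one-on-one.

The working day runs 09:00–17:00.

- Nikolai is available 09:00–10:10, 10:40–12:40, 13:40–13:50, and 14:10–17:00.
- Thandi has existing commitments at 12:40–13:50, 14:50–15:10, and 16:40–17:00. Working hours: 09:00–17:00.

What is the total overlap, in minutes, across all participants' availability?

Thandi free within 09:00–17:00: 09:00–12:40, 13:50–14:50, 15:10–16:40.
Nikolai ∩ Thandi: 09:00–10:10, 10:40–12:40, 14:10–14:50, 15:10–16:40.
Total common minutes: 70 + 120 + 40 + 90 = 320.

320 minutes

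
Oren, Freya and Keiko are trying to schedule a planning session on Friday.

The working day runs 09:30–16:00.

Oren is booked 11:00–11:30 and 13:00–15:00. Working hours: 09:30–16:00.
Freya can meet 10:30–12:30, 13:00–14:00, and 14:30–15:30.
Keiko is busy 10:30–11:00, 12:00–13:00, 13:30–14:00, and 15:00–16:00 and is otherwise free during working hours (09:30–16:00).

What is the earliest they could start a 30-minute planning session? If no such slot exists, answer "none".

Oren free within 09:30–16:00: 09:30–11:00, 11:30–13:00, 15:00–16:00.
Keiko free within 09:30–16:00: 09:30–10:30, 11:00–12:00, 13:00–13:30, 14:00–15:00.
Oren ∩ Freya: 10:30–11:00, 11:30–12:30, 15:00–15:30.
Oren ∩ Freya ∩ Keiko: 11:30–12:00.
Windows ≥ 30 min: 11:30–12:00.
Earliest such window starts at 11:30.

11:30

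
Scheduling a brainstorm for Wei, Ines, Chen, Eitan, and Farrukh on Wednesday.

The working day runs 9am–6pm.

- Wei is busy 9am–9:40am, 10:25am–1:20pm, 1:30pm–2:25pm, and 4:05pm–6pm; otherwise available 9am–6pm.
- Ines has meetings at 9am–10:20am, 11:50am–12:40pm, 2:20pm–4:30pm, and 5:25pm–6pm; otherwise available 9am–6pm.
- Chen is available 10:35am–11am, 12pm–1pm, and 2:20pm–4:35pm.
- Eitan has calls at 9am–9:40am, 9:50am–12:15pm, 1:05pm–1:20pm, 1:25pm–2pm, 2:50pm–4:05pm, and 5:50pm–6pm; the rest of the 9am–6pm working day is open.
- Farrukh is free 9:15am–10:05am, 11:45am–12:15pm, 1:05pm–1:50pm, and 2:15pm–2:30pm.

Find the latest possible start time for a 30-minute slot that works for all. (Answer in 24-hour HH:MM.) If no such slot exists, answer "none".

Wei free within 09:00–18:00: 09:40–10:25, 13:20–13:30, 14:25–16:05.
Ines free within 09:00–18:00: 10:20–11:50, 12:40–14:20, 16:30–17:25.
Eitan free within 09:00–18:00: 09:40–09:50, 12:15–13:05, 13:20–13:25, 14:00–14:50, 16:05–17:50.
Wei ∩ Ines: 10:20–10:25, 13:20–13:30.
Wei ∩ Ines ∩ Chen: (none).
Wei ∩ Ines ∩ Chen ∩ Eitan: (none).
Wei ∩ Ines ∩ Chen ∩ Eitan ∩ Farrukh: (none).
Windows ≥ 30 min: (none).

none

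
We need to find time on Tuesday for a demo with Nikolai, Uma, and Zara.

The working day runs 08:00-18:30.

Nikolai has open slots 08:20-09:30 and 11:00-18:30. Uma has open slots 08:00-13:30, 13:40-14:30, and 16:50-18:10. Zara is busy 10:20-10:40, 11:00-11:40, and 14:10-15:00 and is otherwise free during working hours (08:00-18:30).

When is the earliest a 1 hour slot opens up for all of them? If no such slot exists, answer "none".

Zara free within 08:00–18:30: 08:00–10:20, 10:40–11:00, 11:40–14:10, 15:00–18:30.
Nikolai ∩ Uma: 08:20–09:30, 11:00–13:30, 13:40–14:30, 16:50–18:10.
Nikolai ∩ Uma ∩ Zara: 08:20–09:30, 11:40–13:30, 13:40–14:10, 16:50–18:10.
Windows ≥ 60 min: 08:20–09:30, 11:40–13:30, 16:50–18:10.
Earliest such window starts at 08:20.

08:20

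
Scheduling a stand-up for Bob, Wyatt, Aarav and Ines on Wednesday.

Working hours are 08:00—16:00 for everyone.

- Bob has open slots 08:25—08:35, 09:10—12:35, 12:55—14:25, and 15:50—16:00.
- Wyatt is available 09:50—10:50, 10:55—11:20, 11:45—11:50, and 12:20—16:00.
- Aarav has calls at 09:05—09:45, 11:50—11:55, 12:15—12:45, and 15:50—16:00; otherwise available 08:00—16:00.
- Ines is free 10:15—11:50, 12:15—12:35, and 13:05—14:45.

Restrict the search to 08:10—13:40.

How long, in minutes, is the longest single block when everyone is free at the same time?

Aarav free within 08:00–16:00: 08:00–09:05, 09:45–11:50, 11:55–12:15, 12:45–15:50.
Bob ∩ Wyatt: 09:50–10:50, 10:55–11:20, 11:45–11:50, 12:20–12:35, 12:55–14:25, 15:50–16:00.
Bob ∩ Wyatt ∩ Aarav: 09:50–10:50, 10:55–11:20, 11:45–11:50, 12:55–14:25.
Bob ∩ Wyatt ∩ Aarav ∩ Ines: 10:15–10:50, 10:55–11:20, 11:45–11:50, 13:05–14:25.
Restricted to 08:10–13:40: 10:15–10:50, 10:55–11:20, 11:45–11:50, 13:05–13:40.
Common window lengths: 35, 25, 5, 35 min; longest is 35.

35 minutes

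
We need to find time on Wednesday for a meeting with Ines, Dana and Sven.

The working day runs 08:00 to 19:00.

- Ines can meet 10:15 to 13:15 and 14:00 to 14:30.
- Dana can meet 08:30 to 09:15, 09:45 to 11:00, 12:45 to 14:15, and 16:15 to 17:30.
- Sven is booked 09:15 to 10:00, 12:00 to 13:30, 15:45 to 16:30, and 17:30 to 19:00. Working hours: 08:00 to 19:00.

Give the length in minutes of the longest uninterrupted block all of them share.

Sven free within 08:00–19:00: 08:00–09:15, 10:00–12:00, 13:30–15:45, 16:30–17:30.
Ines ∩ Dana: 10:15–11:00, 12:45–13:15, 14:00–14:15.
Ines ∩ Dana ∩ Sven: 10:15–11:00, 14:00–14:15.
Common window lengths: 45, 15 min; longest is 45.

45 minutes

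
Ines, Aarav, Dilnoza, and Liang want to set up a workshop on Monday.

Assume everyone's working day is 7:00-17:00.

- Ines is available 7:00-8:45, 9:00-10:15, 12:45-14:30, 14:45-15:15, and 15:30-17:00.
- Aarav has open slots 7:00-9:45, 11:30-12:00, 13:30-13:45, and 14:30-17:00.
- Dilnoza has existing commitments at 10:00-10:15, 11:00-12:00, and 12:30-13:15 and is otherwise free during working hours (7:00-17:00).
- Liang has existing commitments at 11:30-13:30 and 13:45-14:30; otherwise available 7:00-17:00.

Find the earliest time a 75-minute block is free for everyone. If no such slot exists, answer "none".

07:00

Dilnoza free within 07:00–17:00: 07:00–10:00, 10:15–11:00, 12:00–12:30, 13:15–17:00.
Liang free within 07:00–17:00: 07:00–11:30, 13:30–13:45, 14:30–17:00.
Ines ∩ Aarav: 07:00–08:45, 09:00–09:45, 13:30–13:45, 14:45–15:15, 15:30–17:00.
Ines ∩ Aarav ∩ Dilnoza: 07:00–08:45, 09:00–09:45, 13:30–13:45, 14:45–15:15, 15:30–17:00.
Ines ∩ Aarav ∩ Dilnoza ∩ Liang: 07:00–08:45, 09:00–09:45, 13:30–13:45, 14:45–15:15, 15:30–17:00.
Windows ≥ 75 min: 07:00–08:45, 15:30–17:00.
Earliest such window starts at 07:00.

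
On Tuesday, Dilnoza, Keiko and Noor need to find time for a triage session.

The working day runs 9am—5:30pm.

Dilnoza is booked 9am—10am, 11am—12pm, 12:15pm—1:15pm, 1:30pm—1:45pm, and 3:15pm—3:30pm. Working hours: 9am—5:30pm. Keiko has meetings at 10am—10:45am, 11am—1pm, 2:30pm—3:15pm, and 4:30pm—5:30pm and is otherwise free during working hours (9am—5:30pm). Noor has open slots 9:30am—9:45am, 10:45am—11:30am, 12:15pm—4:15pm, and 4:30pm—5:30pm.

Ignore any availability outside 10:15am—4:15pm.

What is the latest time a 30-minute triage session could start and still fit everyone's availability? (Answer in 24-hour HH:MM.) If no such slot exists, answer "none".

Dilnoza free within 09:00–17:30: 10:00–11:00, 12:00–12:15, 13:15–13:30, 13:45–15:15, 15:30–17:30.
Keiko free within 09:00–17:30: 09:00–10:00, 10:45–11:00, 13:00–14:30, 15:15–16:30.
Dilnoza ∩ Keiko: 10:45–11:00, 13:15–13:30, 13:45–14:30, 15:30–16:30.
Dilnoza ∩ Keiko ∩ Noor: 10:45–11:00, 13:15–13:30, 13:45–14:30, 15:30–16:15.
Restricted to 10:15–16:15: 10:45–11:00, 13:15–13:30, 13:45–14:30, 15:30–16:15.
Windows ≥ 30 min: 13:45–14:30, 15:30–16:15.
Latest start in the last window 15:30–16:15 is 16:15 − 30 min = 15:45.

15:45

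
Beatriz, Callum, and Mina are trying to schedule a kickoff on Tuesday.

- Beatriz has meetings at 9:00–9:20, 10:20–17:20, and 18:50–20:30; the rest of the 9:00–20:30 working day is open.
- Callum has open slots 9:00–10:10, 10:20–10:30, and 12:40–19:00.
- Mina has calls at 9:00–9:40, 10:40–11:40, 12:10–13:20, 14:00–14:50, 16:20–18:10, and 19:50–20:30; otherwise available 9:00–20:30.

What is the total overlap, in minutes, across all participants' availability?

70 minutes

Beatriz free within 09:00–20:30: 09:20–10:20, 17:20–18:50.
Mina free within 09:00–20:30: 09:40–10:40, 11:40–12:10, 13:20–14:00, 14:50–16:20, 18:10–19:50.
Beatriz ∩ Callum: 09:20–10:10, 17:20–18:50.
Beatriz ∩ Callum ∩ Mina: 09:40–10:10, 18:10–18:50.
Total common minutes: 30 + 40 = 70.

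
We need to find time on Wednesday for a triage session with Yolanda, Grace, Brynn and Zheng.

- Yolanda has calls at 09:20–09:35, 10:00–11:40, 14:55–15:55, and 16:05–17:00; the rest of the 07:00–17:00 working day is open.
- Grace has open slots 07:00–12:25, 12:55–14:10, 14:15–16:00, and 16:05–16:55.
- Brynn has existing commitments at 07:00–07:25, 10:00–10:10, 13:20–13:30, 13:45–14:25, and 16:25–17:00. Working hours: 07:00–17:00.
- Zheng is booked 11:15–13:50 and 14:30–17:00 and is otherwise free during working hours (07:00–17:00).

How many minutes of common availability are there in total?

Yolanda free within 07:00–17:00: 07:00–09:20, 09:35–10:00, 11:40–14:55, 15:55–16:05.
Brynn free within 07:00–17:00: 07:25–10:00, 10:10–13:20, 13:30–13:45, 14:25–16:25.
Zheng free within 07:00–17:00: 07:00–11:15, 13:50–14:30.
Yolanda ∩ Grace: 07:00–09:20, 09:35–10:00, 11:40–12:25, 12:55–14:10, 14:15–14:55, 15:55–16:00.
Yolanda ∩ Grace ∩ Brynn: 07:25–09:20, 09:35–10:00, 11:40–12:25, 12:55–13:20, 13:30–13:45, 14:25–14:55, 15:55–16:00.
Yolanda ∩ Grace ∩ Brynn ∩ Zheng: 07:25–09:20, 09:35–10:00, 14:25–14:30.
Total common minutes: 115 + 25 + 5 = 145.

145 minutes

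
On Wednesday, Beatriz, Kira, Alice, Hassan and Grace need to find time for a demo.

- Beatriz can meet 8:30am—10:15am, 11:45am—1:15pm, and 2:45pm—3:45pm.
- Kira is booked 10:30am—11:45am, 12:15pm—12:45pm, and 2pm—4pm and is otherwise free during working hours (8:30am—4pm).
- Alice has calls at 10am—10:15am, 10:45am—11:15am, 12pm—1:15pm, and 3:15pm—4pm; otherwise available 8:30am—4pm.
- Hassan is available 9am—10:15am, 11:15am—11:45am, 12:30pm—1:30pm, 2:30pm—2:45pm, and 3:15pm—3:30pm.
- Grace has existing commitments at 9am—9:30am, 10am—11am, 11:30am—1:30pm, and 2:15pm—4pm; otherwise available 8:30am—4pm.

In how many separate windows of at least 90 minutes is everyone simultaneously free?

0

Kira free within 08:30–16:00: 08:30–10:30, 11:45–12:15, 12:45–14:00.
Alice free within 08:30–16:00: 08:30–10:00, 10:15–10:45, 11:15–12:00, 13:15–15:15.
Grace free within 08:30–16:00: 08:30–09:00, 09:30–10:00, 11:00–11:30, 13:30–14:15.
Beatriz ∩ Kira: 08:30–10:15, 11:45–12:15, 12:45–13:15.
Beatriz ∩ Kira ∩ Alice: 08:30–10:00, 11:45–12:00.
Beatriz ∩ Kira ∩ Alice ∩ Hassan: 09:00–10:00.
Beatriz ∩ Kira ∩ Alice ∩ Hassan ∩ Grace: 09:30–10:00.
Windows ≥ 90 min: (none).
That's 0 windows.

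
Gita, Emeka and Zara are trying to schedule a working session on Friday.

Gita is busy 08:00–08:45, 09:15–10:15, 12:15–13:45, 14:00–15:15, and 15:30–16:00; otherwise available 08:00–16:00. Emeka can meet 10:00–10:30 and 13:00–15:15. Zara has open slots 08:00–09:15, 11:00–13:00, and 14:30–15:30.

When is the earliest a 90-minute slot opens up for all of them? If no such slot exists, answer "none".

Gita free within 08:00–16:00: 08:45–09:15, 10:15–12:15, 13:45–14:00, 15:15–15:30.
Gita ∩ Emeka: 10:15–10:30, 13:45–14:00.
Gita ∩ Emeka ∩ Zara: (none).
Windows ≥ 90 min: (none).

none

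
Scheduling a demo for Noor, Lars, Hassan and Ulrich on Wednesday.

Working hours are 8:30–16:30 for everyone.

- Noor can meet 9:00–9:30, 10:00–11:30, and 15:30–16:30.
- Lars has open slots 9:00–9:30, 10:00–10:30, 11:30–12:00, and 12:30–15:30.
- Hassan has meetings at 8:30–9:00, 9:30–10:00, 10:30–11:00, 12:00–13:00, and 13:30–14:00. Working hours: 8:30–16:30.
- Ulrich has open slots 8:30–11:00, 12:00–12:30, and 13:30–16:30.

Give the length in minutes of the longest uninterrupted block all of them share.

30 minutes

Hassan free within 08:30–16:30: 09:00–09:30, 10:00–10:30, 11:00–12:00, 13:00–13:30, 14:00–16:30.
Noor ∩ Lars: 09:00–09:30, 10:00–10:30.
Noor ∩ Lars ∩ Hassan: 09:00–09:30, 10:00–10:30.
Noor ∩ Lars ∩ Hassan ∩ Ulrich: 09:00–09:30, 10:00–10:30.
Common window lengths: 30, 30 min; longest is 30.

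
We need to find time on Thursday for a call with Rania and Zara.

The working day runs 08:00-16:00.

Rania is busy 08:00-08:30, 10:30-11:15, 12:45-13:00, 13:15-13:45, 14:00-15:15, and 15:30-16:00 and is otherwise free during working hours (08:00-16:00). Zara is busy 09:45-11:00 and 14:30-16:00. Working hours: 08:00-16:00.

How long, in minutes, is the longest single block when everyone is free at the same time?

90 minutes

Rania free within 08:00–16:00: 08:30–10:30, 11:15–12:45, 13:00–13:15, 13:45–14:00, 15:15–15:30.
Zara free within 08:00–16:00: 08:00–09:45, 11:00–14:30.
Rania ∩ Zara: 08:30–09:45, 11:15–12:45, 13:00–13:15, 13:45–14:00.
Common window lengths: 75, 90, 15, 15 min; longest is 90.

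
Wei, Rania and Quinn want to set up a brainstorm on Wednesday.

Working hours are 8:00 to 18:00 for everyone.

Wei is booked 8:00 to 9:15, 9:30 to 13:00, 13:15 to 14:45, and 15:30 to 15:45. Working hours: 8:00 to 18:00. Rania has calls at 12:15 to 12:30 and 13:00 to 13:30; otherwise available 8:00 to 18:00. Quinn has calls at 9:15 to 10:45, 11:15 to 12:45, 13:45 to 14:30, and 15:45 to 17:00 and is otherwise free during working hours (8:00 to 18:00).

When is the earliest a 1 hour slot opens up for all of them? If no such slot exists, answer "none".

17:00

Wei free within 08:00–18:00: 09:15–09:30, 13:00–13:15, 14:45–15:30, 15:45–18:00.
Rania free within 08:00–18:00: 08:00–12:15, 12:30–13:00, 13:30–18:00.
Quinn free within 08:00–18:00: 08:00–09:15, 10:45–11:15, 12:45–13:45, 14:30–15:45, 17:00–18:00.
Wei ∩ Rania: 09:15–09:30, 14:45–15:30, 15:45–18:00.
Wei ∩ Rania ∩ Quinn: 14:45–15:30, 17:00–18:00.
Windows ≥ 60 min: 17:00–18:00.
Earliest such window starts at 17:00.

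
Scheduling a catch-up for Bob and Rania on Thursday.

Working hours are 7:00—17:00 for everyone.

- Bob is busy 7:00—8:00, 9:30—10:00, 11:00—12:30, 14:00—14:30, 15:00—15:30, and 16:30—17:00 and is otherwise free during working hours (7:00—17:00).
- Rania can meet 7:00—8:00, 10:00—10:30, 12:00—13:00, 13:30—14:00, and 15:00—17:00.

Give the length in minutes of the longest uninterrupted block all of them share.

Bob free within 07:00–17:00: 08:00–09:30, 10:00–11:00, 12:30–14:00, 14:30–15:00, 15:30–16:30.
Bob ∩ Rania: 10:00–10:30, 12:30–13:00, 13:30–14:00, 15:30–16:30.
Common window lengths: 30, 30, 30, 60 min; longest is 60.

60 minutes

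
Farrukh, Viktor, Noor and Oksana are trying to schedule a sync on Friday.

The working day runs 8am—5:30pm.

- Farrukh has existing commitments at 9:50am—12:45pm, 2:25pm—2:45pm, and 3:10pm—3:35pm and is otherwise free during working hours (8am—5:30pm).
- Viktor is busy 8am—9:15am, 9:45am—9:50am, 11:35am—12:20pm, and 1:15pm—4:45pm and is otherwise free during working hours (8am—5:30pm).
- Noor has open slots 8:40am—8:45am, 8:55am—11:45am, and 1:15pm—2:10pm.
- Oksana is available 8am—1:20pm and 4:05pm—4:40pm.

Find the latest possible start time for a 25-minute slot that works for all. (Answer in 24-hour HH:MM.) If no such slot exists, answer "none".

09:20

Farrukh free within 08:00–17:30: 08:00–09:50, 12:45–14:25, 14:45–15:10, 15:35–17:30.
Viktor free within 08:00–17:30: 09:15–09:45, 09:50–11:35, 12:20–13:15, 16:45–17:30.
Farrukh ∩ Viktor: 09:15–09:45, 12:45–13:15, 16:45–17:30.
Farrukh ∩ Viktor ∩ Noor: 09:15–09:45.
Farrukh ∩ Viktor ∩ Noor ∩ Oksana: 09:15–09:45.
Windows ≥ 25 min: 09:15–09:45.
Latest start in the last window 09:15–09:45 is 09:45 − 25 min = 09:20.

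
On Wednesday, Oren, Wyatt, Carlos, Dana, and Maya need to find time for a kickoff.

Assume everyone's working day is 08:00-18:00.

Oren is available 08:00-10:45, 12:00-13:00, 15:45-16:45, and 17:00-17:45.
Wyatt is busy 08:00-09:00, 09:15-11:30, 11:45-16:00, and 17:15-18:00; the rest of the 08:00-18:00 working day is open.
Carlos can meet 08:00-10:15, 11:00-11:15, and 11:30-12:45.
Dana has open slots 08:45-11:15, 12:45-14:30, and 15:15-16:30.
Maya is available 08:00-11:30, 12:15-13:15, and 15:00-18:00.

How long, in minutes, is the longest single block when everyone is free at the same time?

15 minutes

Wyatt free within 08:00–18:00: 09:00–09:15, 11:30–11:45, 16:00–17:15.
Oren ∩ Wyatt: 09:00–09:15, 16:00–16:45, 17:00–17:15.
Oren ∩ Wyatt ∩ Carlos: 09:00–09:15.
Oren ∩ Wyatt ∩ Carlos ∩ Dana: 09:00–09:15.
Oren ∩ Wyatt ∩ Carlos ∩ Dana ∩ Maya: 09:00–09:15.
Single common window of 15 minutes.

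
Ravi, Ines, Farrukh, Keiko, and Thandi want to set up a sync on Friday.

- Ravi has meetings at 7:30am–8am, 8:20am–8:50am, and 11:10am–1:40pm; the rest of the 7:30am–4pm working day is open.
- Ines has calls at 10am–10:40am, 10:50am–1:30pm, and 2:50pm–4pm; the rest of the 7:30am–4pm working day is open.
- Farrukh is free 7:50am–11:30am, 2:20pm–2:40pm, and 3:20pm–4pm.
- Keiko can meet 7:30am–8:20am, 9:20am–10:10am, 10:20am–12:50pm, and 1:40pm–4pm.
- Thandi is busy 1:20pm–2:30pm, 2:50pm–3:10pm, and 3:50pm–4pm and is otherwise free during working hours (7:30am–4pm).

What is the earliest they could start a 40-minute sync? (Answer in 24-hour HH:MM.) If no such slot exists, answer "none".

09:20

Ravi free within 07:30–16:00: 08:00–08:20, 08:50–11:10, 13:40–16:00.
Ines free within 07:30–16:00: 07:30–10:00, 10:40–10:50, 13:30–14:50.
Thandi free within 07:30–16:00: 07:30–13:20, 14:30–14:50, 15:10–15:50.
Ravi ∩ Ines: 08:00–08:20, 08:50–10:00, 10:40–10:50, 13:40–14:50.
Ravi ∩ Ines ∩ Farrukh: 08:00–08:20, 08:50–10:00, 10:40–10:50, 14:20–14:40.
Ravi ∩ Ines ∩ Farrukh ∩ Keiko: 08:00–08:20, 09:20–10:00, 10:40–10:50, 14:20–14:40.
Ravi ∩ Ines ∩ Farrukh ∩ Keiko ∩ Thandi: 08:00–08:20, 09:20–10:00, 10:40–10:50, 14:30–14:40.
Windows ≥ 40 min: 09:20–10:00.
Earliest such window starts at 09:20.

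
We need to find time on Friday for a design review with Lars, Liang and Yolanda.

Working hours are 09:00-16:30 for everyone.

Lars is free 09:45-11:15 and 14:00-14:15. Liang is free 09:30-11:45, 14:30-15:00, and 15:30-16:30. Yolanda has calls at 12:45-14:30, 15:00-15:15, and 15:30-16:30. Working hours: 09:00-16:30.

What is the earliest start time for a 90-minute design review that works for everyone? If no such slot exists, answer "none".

09:45

Yolanda free within 09:00–16:30: 09:00–12:45, 14:30–15:00, 15:15–15:30.
Lars ∩ Liang: 09:45–11:15.
Lars ∩ Liang ∩ Yolanda: 09:45–11:15.
Windows ≥ 90 min: 09:45–11:15.
Earliest such window starts at 09:45.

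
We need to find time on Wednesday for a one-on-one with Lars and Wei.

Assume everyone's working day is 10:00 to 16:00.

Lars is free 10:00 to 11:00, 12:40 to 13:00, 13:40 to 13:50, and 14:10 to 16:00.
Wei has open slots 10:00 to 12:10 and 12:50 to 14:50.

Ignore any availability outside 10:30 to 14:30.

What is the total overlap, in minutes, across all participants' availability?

70 minutes

Lars ∩ Wei: 10:00–11:00, 12:50–13:00, 13:40–13:50, 14:10–14:50.
Restricted to 10:30–14:30: 10:30–11:00, 12:50–13:00, 13:40–13:50, 14:10–14:30.
Total common minutes: 30 + 10 + 10 + 20 = 70.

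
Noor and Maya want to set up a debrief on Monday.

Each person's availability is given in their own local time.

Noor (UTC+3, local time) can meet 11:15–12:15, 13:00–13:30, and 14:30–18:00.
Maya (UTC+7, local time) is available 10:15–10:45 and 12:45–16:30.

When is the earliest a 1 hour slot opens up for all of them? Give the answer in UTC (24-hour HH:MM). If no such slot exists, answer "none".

08:15

Noor → UTC: 08:15–09:15, 10:00–10:30, 11:30–15:00.
Maya → UTC: 03:15–03:45, 05:45–09:30.
Noor ∩ Maya: 08:15–09:15.
Windows ≥ 60 min: 08:15–09:15.
Earliest such window starts at 08:15.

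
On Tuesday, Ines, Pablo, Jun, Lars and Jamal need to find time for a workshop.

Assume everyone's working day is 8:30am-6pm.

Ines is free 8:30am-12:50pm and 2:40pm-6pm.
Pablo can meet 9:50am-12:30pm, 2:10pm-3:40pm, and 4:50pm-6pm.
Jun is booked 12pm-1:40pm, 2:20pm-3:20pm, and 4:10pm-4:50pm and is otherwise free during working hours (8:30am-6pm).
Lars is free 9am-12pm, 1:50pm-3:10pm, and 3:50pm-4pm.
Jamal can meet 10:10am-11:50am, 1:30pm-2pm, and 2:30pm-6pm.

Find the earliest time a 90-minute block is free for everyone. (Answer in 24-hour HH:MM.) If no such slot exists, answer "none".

10:10

Jun free within 08:30–18:00: 08:30–12:00, 13:40–14:20, 15:20–16:10, 16:50–18:00.
Ines ∩ Pablo: 09:50–12:30, 14:40–15:40, 16:50–18:00.
Ines ∩ Pablo ∩ Jun: 09:50–12:00, 15:20–15:40, 16:50–18:00.
Ines ∩ Pablo ∩ Jun ∩ Lars: 09:50–12:00.
Ines ∩ Pablo ∩ Jun ∩ Lars ∩ Jamal: 10:10–11:50.
Windows ≥ 90 min: 10:10–11:50.
Earliest such window starts at 10:10.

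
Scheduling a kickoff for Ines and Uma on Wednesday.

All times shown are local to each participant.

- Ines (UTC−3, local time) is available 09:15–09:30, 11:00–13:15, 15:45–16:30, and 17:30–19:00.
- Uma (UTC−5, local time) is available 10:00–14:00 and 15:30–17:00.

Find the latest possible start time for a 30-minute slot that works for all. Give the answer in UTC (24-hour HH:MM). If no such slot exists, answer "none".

Ines → UTC: 12:15–12:30, 14:00–16:15, 18:45–19:30, 20:30–22:00.
Uma → UTC: 15:00–19:00, 20:30–22:00.
Ines ∩ Uma: 15:00–16:15, 18:45–19:00, 20:30–22:00.
Windows ≥ 30 min: 15:00–16:15, 20:30–22:00.
Latest start in the last window 20:30–22:00 is 22:00 − 30 min = 21:30.

21:30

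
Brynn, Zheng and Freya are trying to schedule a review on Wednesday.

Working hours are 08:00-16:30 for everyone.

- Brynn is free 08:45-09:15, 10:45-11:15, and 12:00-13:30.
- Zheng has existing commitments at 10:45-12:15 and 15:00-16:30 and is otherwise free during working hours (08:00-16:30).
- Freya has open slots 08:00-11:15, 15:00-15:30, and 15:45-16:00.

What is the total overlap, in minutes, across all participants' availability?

Zheng free within 08:00–16:30: 08:00–10:45, 12:15–15:00.
Brynn ∩ Zheng: 08:45–09:15, 12:15–13:30.
Brynn ∩ Zheng ∩ Freya: 08:45–09:15.
Total common minutes: 30.

30 minutes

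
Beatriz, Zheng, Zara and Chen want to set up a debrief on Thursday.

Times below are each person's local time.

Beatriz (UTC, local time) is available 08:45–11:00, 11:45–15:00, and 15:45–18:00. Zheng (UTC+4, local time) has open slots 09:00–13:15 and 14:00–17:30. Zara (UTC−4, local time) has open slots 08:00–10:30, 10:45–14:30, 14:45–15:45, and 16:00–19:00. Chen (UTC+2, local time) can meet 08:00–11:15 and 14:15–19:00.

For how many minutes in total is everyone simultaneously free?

Beatriz → UTC: 08:45–11:00, 11:45–15:00, 15:45–18:00.
Zheng → UTC: 05:00–09:15, 10:00–13:30.
Zara → UTC: 12:00–14:30, 14:45–18:30, 18:45–19:45, 20:00–23:00.
Chen → UTC: 06:00–09:15, 12:15–17:00.
Beatriz ∩ Zheng: 08:45–09:15, 10:00–11:00, 11:45–13:30.
Beatriz ∩ Zheng ∩ Zara: 12:00–13:30.
Beatriz ∩ Zheng ∩ Zara ∩ Chen: 12:15–13:30.
Total common minutes: 75.

75 minutes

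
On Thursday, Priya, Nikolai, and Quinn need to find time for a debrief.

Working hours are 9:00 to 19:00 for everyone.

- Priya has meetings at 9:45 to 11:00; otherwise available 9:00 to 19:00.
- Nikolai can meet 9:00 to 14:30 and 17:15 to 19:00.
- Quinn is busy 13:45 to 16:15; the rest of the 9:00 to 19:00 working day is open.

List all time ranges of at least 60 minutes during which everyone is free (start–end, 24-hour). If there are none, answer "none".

Priya free within 09:00–19:00: 09:00–09:45, 11:00–19:00.
Quinn free within 09:00–19:00: 09:00–13:45, 16:15–19:00.
Priya ∩ Nikolai: 09:00–09:45, 11:00–14:30, 17:15–19:00.
Priya ∩ Nikolai ∩ Quinn: 09:00–09:45, 11:00–13:45, 17:15–19:00.
Windows ≥ 60 min: 11:00–13:45, 17:15–19:00.

11:00–13:45, 17:15–19:00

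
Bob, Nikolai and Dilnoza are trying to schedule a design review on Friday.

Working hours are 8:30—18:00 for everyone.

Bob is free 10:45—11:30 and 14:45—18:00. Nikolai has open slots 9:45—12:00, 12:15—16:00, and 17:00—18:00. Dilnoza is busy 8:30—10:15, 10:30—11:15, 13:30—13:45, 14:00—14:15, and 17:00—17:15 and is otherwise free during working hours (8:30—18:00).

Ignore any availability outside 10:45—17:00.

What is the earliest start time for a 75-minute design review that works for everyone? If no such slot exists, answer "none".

14:45

Dilnoza free within 08:30–18:00: 10:15–10:30, 11:15–13:30, 13:45–14:00, 14:15–17:00, 17:15–18:00.
Bob ∩ Nikolai: 10:45–11:30, 14:45–16:00, 17:00–18:00.
Bob ∩ Nikolai ∩ Dilnoza: 11:15–11:30, 14:45–16:00, 17:15–18:00.
Restricted to 10:45–17:00: 11:15–11:30, 14:45–16:00.
Windows ≥ 75 min: 14:45–16:00.
Earliest such window starts at 14:45.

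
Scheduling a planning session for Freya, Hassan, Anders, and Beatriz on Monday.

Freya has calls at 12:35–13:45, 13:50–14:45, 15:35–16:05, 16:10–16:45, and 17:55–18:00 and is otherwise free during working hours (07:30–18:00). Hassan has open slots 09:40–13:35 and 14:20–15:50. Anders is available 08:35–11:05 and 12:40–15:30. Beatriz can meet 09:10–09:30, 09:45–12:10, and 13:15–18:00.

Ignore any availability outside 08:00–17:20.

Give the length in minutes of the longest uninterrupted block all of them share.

80 minutes

Freya free within 07:30–18:00: 07:30–12:35, 13:45–13:50, 14:45–15:35, 16:05–16:10, 16:45–17:55.
Freya ∩ Hassan: 09:40–12:35, 14:45–15:35.
Freya ∩ Hassan ∩ Anders: 09:40–11:05, 14:45–15:30.
Freya ∩ Hassan ∩ Anders ∩ Beatriz: 09:45–11:05, 14:45–15:30.
Restricted to 08:00–17:20: 09:45–11:05, 14:45–15:30.
Common window lengths: 80, 45 min; longest is 80.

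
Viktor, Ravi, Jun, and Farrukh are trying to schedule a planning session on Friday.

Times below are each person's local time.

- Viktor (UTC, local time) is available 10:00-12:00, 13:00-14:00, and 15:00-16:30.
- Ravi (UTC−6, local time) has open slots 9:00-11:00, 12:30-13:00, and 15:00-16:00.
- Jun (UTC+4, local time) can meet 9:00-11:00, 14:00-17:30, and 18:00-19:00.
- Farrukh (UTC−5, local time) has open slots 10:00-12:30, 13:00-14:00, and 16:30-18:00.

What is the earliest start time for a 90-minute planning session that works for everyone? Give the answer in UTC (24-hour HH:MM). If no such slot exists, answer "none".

none

Viktor → UTC: 10:00–12:00, 13:00–14:00, 15:00–16:30.
Ravi → UTC: 15:00–17:00, 18:30–19:00, 21:00–22:00.
Jun → UTC: 05:00–07:00, 10:00–13:30, 14:00–15:00.
Farrukh → UTC: 15:00–17:30, 18:00–19:00, 21:30–23:00.
Viktor ∩ Ravi: 15:00–16:30.
Viktor ∩ Ravi ∩ Jun: (none).
Viktor ∩ Ravi ∩ Jun ∩ Farrukh: (none).
Windows ≥ 90 min: (none).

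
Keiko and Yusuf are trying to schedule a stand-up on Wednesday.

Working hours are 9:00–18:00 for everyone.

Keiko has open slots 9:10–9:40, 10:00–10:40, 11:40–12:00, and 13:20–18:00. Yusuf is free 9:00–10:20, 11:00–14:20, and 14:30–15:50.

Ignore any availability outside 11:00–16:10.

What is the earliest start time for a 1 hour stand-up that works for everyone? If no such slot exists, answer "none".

13:20

Keiko ∩ Yusuf: 09:10–09:40, 10:00–10:20, 11:40–12:00, 13:20–14:20, 14:30–15:50.
Restricted to 11:00–16:10: 11:40–12:00, 13:20–14:20, 14:30–15:50.
Windows ≥ 60 min: 13:20–14:20, 14:30–15:50.
Earliest such window starts at 13:20.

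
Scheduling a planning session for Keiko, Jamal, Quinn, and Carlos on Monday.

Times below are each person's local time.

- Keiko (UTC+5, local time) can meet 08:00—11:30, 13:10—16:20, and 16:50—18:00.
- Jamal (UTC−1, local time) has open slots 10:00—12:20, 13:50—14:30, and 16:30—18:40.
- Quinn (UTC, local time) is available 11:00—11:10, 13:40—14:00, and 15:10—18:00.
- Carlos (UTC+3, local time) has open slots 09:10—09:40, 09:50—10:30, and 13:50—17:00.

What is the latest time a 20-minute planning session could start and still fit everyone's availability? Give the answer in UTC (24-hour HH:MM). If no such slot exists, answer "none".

Keiko → UTC: 03:00–06:30, 08:10–11:20, 11:50–13:00.
Jamal → UTC: 11:00–13:20, 14:50–15:30, 17:30–19:40.
Quinn → UTC: 11:00–11:10, 13:40–14:00, 15:10–18:00.
Carlos → UTC: 06:10–06:40, 06:50–07:30, 10:50–14:00.
Keiko ∩ Jamal: 11:00–11:20, 11:50–13:00.
Keiko ∩ Jamal ∩ Quinn: 11:00–11:10.
Keiko ∩ Jamal ∩ Quinn ∩ Carlos: 11:00–11:10.
Windows ≥ 20 min: (none).

none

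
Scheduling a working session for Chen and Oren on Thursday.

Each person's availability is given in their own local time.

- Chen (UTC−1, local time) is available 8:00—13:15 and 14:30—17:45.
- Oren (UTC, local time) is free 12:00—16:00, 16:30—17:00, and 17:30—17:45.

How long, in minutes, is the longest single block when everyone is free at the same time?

135 minutes

Chen → UTC: 09:00–14:15, 15:30–18:45.
Oren → UTC: 12:00–16:00, 16:30–17:00, 17:30–17:45.
Chen ∩ Oren: 12:00–14:15, 15:30–16:00, 16:30–17:00, 17:30–17:45.
Common window lengths: 135, 30, 30, 15 min; longest is 135.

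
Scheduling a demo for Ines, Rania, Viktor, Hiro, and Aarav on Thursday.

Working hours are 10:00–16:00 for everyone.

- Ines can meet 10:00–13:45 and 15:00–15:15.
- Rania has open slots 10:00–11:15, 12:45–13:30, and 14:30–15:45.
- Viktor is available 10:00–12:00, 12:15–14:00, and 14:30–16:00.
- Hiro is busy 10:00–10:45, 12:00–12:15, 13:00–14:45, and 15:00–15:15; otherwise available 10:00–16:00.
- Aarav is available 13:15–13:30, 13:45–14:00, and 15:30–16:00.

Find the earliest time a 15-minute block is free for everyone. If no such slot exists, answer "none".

none

Hiro free within 10:00–16:00: 10:45–12:00, 12:15–13:00, 14:45–15:00, 15:15–16:00.
Ines ∩ Rania: 10:00–11:15, 12:45–13:30, 15:00–15:15.
Ines ∩ Rania ∩ Viktor: 10:00–11:15, 12:45–13:30, 15:00–15:15.
Ines ∩ Rania ∩ Viktor ∩ Hiro: 10:45–11:15, 12:45–13:00.
Ines ∩ Rania ∩ Viktor ∩ Hiro ∩ Aarav: (none).
Windows ≥ 15 min: (none).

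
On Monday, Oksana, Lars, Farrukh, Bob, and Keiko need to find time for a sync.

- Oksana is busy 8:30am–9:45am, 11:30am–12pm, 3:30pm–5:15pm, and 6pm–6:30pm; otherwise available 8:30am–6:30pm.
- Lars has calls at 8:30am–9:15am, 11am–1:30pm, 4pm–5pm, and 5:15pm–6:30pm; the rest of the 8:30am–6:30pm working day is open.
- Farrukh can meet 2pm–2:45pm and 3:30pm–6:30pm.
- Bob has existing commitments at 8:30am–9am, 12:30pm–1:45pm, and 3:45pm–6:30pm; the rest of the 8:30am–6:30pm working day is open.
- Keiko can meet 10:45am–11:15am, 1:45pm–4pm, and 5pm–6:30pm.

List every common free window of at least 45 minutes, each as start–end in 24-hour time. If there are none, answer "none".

Oksana free within 08:30–18:30: 09:45–11:30, 12:00–15:30, 17:15–18:00.
Lars free within 08:30–18:30: 09:15–11:00, 13:30–16:00, 17:00–17:15.
Bob free within 08:30–18:30: 09:00–12:30, 13:45–15:45.
Oksana ∩ Lars: 09:45–11:00, 13:30–15:30.
Oksana ∩ Lars ∩ Farrukh: 14:00–14:45.
Oksana ∩ Lars ∩ Farrukh ∩ Bob: 14:00–14:45.
Oksana ∩ Lars ∩ Farrukh ∩ Bob ∩ Keiko: 14:00–14:45.
Windows ≥ 45 min: 14:00–14:45.

14:00–14:45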